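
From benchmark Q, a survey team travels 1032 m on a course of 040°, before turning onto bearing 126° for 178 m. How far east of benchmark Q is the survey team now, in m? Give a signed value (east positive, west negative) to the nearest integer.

Leg 1 (040°, 1032 m): east 1032 sin 40° = 663.36, north 1032 cos 40° = 790.56
Leg 2 (126°, 178 m): east 178 sin 126° = 144.01, north 178 cos 126° = -104.63
Net east component: 807.36 m.

807 m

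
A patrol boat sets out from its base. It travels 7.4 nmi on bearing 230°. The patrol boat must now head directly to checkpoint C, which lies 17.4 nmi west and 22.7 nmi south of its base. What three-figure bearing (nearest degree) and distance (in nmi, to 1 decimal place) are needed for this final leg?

Leg 1 (230°, 7.4 nmi): east 7.4 sin 230° = -5.67, north 7.4 cos 230° = -4.76
Current position: (-5.67, -4.76). Target: (-17.4, -22.7). Remaining: Δeast = -11.73, Δnorth = -17.94.
Bearing = atan2(-11.73, -17.94) mod 360° = 213.18°; distance = √((-11.73)² + (-17.94)²) = 21.438 nmi.

213°, 21.4 nmi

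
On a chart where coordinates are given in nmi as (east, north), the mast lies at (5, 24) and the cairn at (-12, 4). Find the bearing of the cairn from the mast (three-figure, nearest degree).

Δeast = -12 − 5 = -17.00; Δnorth = 4 − 24 = -20.00.
Bearing = atan2(Δeast, Δnorth) mod 360° = 220.36° ≈ 220°.

220°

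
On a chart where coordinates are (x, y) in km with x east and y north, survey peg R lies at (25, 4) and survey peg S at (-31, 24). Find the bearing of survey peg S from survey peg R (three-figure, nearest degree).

290°

Δeast = -31 − 25 = -56.00; Δnorth = 24 − 4 = 20.00.
Bearing = atan2(Δeast, Δnorth) mod 360° = 289.65° ≈ 290°.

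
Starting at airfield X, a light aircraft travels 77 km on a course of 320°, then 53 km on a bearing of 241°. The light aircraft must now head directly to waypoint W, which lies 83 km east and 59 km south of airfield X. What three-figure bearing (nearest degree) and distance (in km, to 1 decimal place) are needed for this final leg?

117°, 201.3 km

Leg 1 (320°, 77 km): east 77 sin 320° = -49.49, north 77 cos 320° = 58.99
Leg 2 (241°, 53 km): east 53 sin 241° = -46.35, north 53 cos 241° = -25.69
Current position: (-95.85, 33.29). Target: (83, -59). Remaining: Δeast = 178.85, Δnorth = -92.29.
Bearing = atan2(178.85, -92.29) mod 360° = 117.29°; distance = √((178.85)² + (-92.29)²) = 201.258 km.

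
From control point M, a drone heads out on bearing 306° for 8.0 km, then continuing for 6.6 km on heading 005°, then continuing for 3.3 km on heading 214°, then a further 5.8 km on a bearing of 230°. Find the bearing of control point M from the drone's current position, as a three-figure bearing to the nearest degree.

112°

Leg 1 (306°, 8.0 km): east 8.0 sin 306° = -6.47, north 8.0 cos 306° = 4.70
Leg 2 (005°, 6.6 km): east 6.6 sin 5° = 0.58, north 6.6 cos 5° = 6.57
Leg 3 (214°, 3.3 km): east 3.3 sin 214° = -1.85, north 3.3 cos 214° = -2.74
Leg 4 (230°, 5.8 km): east 5.8 sin 230° = -4.44, north 5.8 cos 230° = -3.73
Net displacement: -12.19 east, 4.81 north. Direction back to start is (12.19, -4.81): bearing = atan2(12.19, -4.81) mod 360° = 111.55° ≈ 112°.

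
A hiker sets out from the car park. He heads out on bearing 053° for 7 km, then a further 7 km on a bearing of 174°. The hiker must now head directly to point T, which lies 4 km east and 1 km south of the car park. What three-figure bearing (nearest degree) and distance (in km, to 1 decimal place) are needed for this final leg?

Leg 1 (053°, 7 km): east 7 sin 53° = 5.59, north 7 cos 53° = 4.21
Leg 2 (174°, 7 km): east 7 sin 174° = 0.73, north 7 cos 174° = -6.96
Current position: (6.32, -2.75). Target: (4, -1). Remaining: Δeast = -2.32, Δnorth = 1.75.
Bearing = atan2(-2.32, 1.75) mod 360° = 306.99°; distance = √((-2.32)² + (1.75)²) = 2.907 km.

307°, 2.9 km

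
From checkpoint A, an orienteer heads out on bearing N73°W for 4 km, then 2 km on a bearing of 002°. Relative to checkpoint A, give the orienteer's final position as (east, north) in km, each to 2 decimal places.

Leg 1 (N73°W, 4 km): east 4 sin 287° = -3.83, north 4 cos 287° = 1.17
Leg 2 (002°, 2 km): east 2 sin 2° = 0.07, north 2 cos 2° = 2.00
Summing: -3.76 km east, 3.17 km north → (-3.76, 3.17).

(-3.76, 3.17)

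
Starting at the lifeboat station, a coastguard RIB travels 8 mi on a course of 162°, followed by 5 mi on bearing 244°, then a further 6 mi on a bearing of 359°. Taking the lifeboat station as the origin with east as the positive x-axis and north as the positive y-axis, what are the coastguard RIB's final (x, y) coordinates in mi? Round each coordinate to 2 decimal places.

(-2.13, -3.80)

Leg 1 (162°, 8 mi): east 8 sin 162° = 2.47, north 8 cos 162° = -7.61
Leg 2 (244°, 5 mi): east 5 sin 244° = -4.49, north 5 cos 244° = -2.19
Leg 3 (359°, 6 mi): east 6 sin 359° = -0.10, north 6 cos 359° = 6.00
Summing: -2.13 mi east, -3.80 mi north → (-2.13, -3.80).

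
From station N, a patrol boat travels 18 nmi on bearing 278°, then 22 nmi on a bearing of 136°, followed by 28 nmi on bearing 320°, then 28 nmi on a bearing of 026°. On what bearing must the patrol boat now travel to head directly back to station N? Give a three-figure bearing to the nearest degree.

166°

Leg 1 (278°, 18 nmi): east 18 sin 278° = -17.82, north 18 cos 278° = 2.51
Leg 2 (136°, 22 nmi): east 22 sin 136° = 15.28, north 22 cos 136° = -15.83
Leg 3 (320°, 28 nmi): east 28 sin 320° = -18.00, north 28 cos 320° = 21.45
Leg 4 (026°, 28 nmi): east 28 sin 26° = 12.27, north 28 cos 26° = 25.17
Net displacement: -8.27 east, 33.30 north. Direction back to start is (8.27, -33.30): bearing = atan2(8.27, -33.30) mod 360° = 166.06° ≈ 166°.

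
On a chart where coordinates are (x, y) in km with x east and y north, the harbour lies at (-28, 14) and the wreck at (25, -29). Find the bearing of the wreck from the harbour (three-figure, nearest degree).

Δeast = 25 − -28 = 53.00; Δnorth = -29 − 14 = -43.00.
Bearing = atan2(Δeast, Δnorth) mod 360° = 129.05° ≈ 129°.

129°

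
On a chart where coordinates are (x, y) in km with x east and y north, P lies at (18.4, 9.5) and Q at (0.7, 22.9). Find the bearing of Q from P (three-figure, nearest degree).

Δeast = 0.7 − 18.4 = -17.70; Δnorth = 22.9 − 9.5 = 13.40.
Bearing = atan2(Δeast, Δnorth) mod 360° = 307.13° ≈ 307°.

307°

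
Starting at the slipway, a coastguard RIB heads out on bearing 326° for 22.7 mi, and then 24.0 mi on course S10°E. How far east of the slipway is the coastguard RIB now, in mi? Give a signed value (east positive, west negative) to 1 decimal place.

Leg 1 (326°, 22.7 mi): east 22.7 sin 326° = -12.69, north 22.7 cos 326° = 18.82
Leg 2 (S10°E, 24.0 mi): east 24.0 sin 170° = 4.17, north 24.0 cos 170° = -23.64
Net east component: -8.53 mi.

-8.5 mi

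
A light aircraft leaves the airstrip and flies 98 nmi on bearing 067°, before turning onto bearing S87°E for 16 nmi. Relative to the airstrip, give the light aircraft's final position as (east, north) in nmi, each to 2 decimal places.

(106.19, 37.45)

Leg 1 (067°, 98 nmi): east 98 sin 67° = 90.21, north 98 cos 67° = 38.29
Leg 2 (S87°E, 16 nmi): east 16 sin 93° = 15.98, north 16 cos 93° = -0.84
Summing: 106.19 nmi east, 37.45 nmi north → (106.19, 37.45).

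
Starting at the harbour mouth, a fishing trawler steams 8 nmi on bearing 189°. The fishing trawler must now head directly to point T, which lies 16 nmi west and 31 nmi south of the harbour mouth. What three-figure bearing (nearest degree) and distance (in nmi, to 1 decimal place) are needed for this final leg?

213°, 27.4 nmi

Leg 1 (189°, 8 nmi): east 8 sin 189° = -1.25, north 8 cos 189° = -7.90
Current position: (-1.25, -7.90). Target: (-16, -31). Remaining: Δeast = -14.75, Δnorth = -23.10.
Bearing = atan2(-14.75, -23.10) mod 360° = 212.56°; distance = √((-14.75)² + (-23.10)²) = 27.405 nmi.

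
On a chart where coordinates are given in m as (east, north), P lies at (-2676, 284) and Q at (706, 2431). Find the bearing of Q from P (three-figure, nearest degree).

Δeast = 706 − -2676 = 3382.00; Δnorth = 2431 − 284 = 2147.00.
Bearing = atan2(Δeast, Δnorth) mod 360° = 57.59° ≈ 058°.

058°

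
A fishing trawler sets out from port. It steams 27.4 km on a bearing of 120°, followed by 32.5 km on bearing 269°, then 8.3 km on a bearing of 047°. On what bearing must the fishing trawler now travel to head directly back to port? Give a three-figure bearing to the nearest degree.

Leg 1 (120°, 27.4 km): east 27.4 sin 120° = 23.73, north 27.4 cos 120° = -13.70
Leg 2 (269°, 32.5 km): east 32.5 sin 269° = -32.50, north 32.5 cos 269° = -0.57
Leg 3 (047°, 8.3 km): east 8.3 sin 47° = 6.07, north 8.3 cos 47° = 5.66
Net displacement: -2.70 east, -8.61 north. Direction back to start is (2.70, 8.61): bearing = atan2(2.70, 8.61) mod 360° = 17.39° ≈ 017°.

017°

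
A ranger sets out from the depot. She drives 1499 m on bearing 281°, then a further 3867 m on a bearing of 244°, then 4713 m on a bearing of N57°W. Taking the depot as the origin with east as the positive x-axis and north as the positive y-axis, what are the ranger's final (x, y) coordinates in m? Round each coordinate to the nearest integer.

Leg 1 (281°, 1499 m): east 1499 sin 281° = -1471.46, north 1499 cos 281° = 286.02
Leg 2 (244°, 3867 m): east 3867 sin 244° = -3475.64, north 3867 cos 244° = -1695.18
Leg 3 (N57°W, 4713 m): east 4713 sin 303° = -3952.65, north 4713 cos 303° = 2566.88
Summing: -8899.75 m east, 1157.73 m north → (-8900, 1158).

(-8900, 1158)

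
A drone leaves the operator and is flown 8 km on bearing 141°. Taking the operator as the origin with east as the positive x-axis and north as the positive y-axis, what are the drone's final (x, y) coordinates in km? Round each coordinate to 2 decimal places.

(5.03, -6.22)

Leg 1 (141°, 8 km): east 8 sin 141° = 5.03, north 8 cos 141° = -6.22
Summing: 5.03 km east, -6.22 km north → (5.03, -6.22).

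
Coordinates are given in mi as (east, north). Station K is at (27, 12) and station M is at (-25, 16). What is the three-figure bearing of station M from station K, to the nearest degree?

Δeast = -25 − 27 = -52.00; Δnorth = 16 − 12 = 4.00.
Bearing = atan2(Δeast, Δnorth) mod 360° = 274.40° ≈ 274°.

274°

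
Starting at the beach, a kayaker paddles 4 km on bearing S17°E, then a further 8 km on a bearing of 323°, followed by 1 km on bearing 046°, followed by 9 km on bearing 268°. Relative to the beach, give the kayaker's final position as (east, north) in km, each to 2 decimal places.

Leg 1 (S17°E, 4 km): east 4 sin 163° = 1.17, north 4 cos 163° = -3.83
Leg 2 (323°, 8 km): east 8 sin 323° = -4.81, north 8 cos 323° = 6.39
Leg 3 (046°, 1 km): east 1 sin 46° = 0.72, north 1 cos 46° = 0.69
Leg 4 (268°, 9 km): east 9 sin 268° = -8.99, north 9 cos 268° = -0.31
Summing: -11.92 km east, 2.94 km north → (-11.92, 2.94).

(-11.92, 2.94)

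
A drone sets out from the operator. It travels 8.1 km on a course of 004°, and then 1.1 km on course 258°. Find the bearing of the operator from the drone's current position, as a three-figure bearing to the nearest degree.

Leg 1 (004°, 8.1 km): east 8.1 sin 4° = 0.57, north 8.1 cos 4° = 8.08
Leg 2 (258°, 1.1 km): east 1.1 sin 258° = -1.08, north 1.1 cos 258° = -0.23
Net displacement: -0.51 east, 7.85 north. Direction back to start is (0.51, -7.85): bearing = atan2(0.51, -7.85) mod 360° = 176.28° ≈ 176°.

176°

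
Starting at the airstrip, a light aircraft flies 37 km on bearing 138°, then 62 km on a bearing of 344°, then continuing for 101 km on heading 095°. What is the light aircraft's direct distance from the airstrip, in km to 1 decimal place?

110.8 km

Leg 1 (138°, 37 km): east 37 sin 138° = 24.76, north 37 cos 138° = -27.50
Leg 2 (344°, 62 km): east 62 sin 344° = -17.09, north 62 cos 344° = 59.60
Leg 3 (095°, 101 km): east 101 sin 95° = 100.62, north 101 cos 95° = -8.80
Net: 108.28 east, 23.30 north. Distance = √((108.28)² + (23.30)²) = 110.762 km.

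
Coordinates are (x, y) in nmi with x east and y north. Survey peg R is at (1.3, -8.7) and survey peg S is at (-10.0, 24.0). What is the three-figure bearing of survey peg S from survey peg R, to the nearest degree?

Δeast = -10.0 − 1.3 = -11.30; Δnorth = 24.0 − -8.7 = 32.70.
Bearing = atan2(Δeast, Δnorth) mod 360° = 340.94° ≈ 341°.

341°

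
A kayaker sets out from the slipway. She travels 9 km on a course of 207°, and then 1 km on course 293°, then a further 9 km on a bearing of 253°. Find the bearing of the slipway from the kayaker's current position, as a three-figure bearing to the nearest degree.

Leg 1 (207°, 9 km): east 9 sin 207° = -4.09, north 9 cos 207° = -8.02
Leg 2 (293°, 1 km): east 1 sin 293° = -0.92, north 1 cos 293° = 0.39
Leg 3 (253°, 9 km): east 9 sin 253° = -8.61, north 9 cos 253° = -2.63
Net displacement: -13.61 east, -10.26 north. Direction back to start is (13.61, 10.26): bearing = atan2(13.61, 10.26) mod 360° = 53.00° ≈ 053°.

053°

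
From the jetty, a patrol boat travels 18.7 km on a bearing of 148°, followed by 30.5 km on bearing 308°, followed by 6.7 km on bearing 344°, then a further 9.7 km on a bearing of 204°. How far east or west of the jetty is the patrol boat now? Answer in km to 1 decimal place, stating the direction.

19.9 km west

Leg 1 (148°, 18.7 km): east 18.7 sin 148° = 9.91, north 18.7 cos 148° = -15.86
Leg 2 (308°, 30.5 km): east 30.5 sin 308° = -24.03, north 30.5 cos 308° = 18.78
Leg 3 (344°, 6.7 km): east 6.7 sin 344° = -1.85, north 6.7 cos 344° = 6.44
Leg 4 (204°, 9.7 km): east 9.7 sin 204° = -3.95, north 9.7 cos 204° = -8.86
Net east component: -19.92 km.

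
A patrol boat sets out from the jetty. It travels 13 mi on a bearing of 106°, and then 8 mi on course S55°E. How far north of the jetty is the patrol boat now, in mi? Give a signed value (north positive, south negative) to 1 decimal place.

Leg 1 (106°, 13 mi): east 13 sin 106° = 12.50, north 13 cos 106° = -3.58
Leg 2 (S55°E, 8 mi): east 8 sin 125° = 6.55, north 8 cos 125° = -4.59
Net north component: -8.17 mi.

-8.2 mi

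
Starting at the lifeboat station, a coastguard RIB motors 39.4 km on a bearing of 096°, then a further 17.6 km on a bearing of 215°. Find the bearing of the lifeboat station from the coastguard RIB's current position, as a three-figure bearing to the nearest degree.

303°

Leg 1 (096°, 39.4 km): east 39.4 sin 96° = 39.18, north 39.4 cos 96° = -4.12
Leg 2 (215°, 17.6 km): east 17.6 sin 215° = -10.09, north 17.6 cos 215° = -14.42
Net displacement: 29.09 east, -18.54 north. Direction back to start is (-29.09, 18.54): bearing = atan2(-29.09, 18.54) mod 360° = 302.51° ≈ 303°.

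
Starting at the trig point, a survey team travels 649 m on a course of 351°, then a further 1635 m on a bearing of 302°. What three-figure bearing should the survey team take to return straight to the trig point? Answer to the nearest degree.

135°

Leg 1 (351°, 649 m): east 649 sin 351° = -101.53, north 649 cos 351° = 641.01
Leg 2 (302°, 1635 m): east 1635 sin 302° = -1386.56, north 1635 cos 302° = 866.42
Net displacement: -1488.08 east, 1507.43 north. Direction back to start is (1488.08, -1507.43): bearing = atan2(1488.08, -1507.43) mod 360° = 135.37° ≈ 135°.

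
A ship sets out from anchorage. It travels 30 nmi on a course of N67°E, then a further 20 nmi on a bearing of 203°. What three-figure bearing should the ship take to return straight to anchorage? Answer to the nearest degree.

Leg 1 (N67°E, 30 nmi): east 30 sin 67° = 27.62, north 30 cos 67° = 11.72
Leg 2 (203°, 20 nmi): east 20 sin 203° = -7.81, north 20 cos 203° = -18.41
Net displacement: 19.80 east, -6.69 north. Direction back to start is (-19.80, 6.69): bearing = atan2(-19.80, 6.69) mod 360° = 288.66° ≈ 289°.

289°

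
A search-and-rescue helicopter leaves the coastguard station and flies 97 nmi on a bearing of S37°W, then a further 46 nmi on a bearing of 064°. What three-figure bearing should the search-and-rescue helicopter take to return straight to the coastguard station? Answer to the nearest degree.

Leg 1 (S37°W, 97 nmi): east 97 sin 217° = -58.38, north 97 cos 217° = -77.47
Leg 2 (064°, 46 nmi): east 46 sin 64° = 41.34, north 46 cos 64° = 20.17
Net displacement: -17.03 east, -57.30 north. Direction back to start is (17.03, 57.30): bearing = atan2(17.03, 57.30) mod 360° = 16.55° ≈ 017°.

017°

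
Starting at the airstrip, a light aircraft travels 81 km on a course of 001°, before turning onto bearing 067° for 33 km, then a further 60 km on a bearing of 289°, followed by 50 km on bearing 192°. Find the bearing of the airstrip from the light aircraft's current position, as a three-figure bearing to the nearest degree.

151°

Leg 1 (001°, 81 km): east 81 sin 1° = 1.41, north 81 cos 1° = 80.99
Leg 2 (067°, 33 km): east 33 sin 67° = 30.38, north 33 cos 67° = 12.89
Leg 3 (289°, 60 km): east 60 sin 289° = -56.73, north 60 cos 289° = 19.53
Leg 4 (192°, 50 km): east 50 sin 192° = -10.40, north 50 cos 192° = -48.91
Net displacement: -35.34 east, 64.51 north. Direction back to start is (35.34, -64.51): bearing = atan2(35.34, -64.51) mod 360° = 151.29° ≈ 151°.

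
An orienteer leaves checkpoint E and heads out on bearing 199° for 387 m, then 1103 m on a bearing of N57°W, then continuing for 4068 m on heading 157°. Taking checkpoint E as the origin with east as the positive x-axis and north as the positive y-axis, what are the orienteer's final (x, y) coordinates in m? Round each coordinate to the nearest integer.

(538, -3510)

Leg 1 (199°, 387 m): east 387 sin 199° = -125.99, north 387 cos 199° = -365.92
Leg 2 (N57°W, 1103 m): east 1103 sin 303° = -925.05, north 1103 cos 303° = 600.74
Leg 3 (157°, 4068 m): east 4068 sin 157° = 1589.49, north 4068 cos 157° = -3744.61
Summing: 538.45 m east, -3509.79 m north → (538, -3510).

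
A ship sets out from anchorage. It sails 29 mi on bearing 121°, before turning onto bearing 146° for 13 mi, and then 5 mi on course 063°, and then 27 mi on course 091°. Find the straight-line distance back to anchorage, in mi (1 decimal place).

Leg 1 (121°, 29 mi): east 29 sin 121° = 24.86, north 29 cos 121° = -14.94
Leg 2 (146°, 13 mi): east 13 sin 146° = 7.27, north 13 cos 146° = -10.78
Leg 3 (063°, 5 mi): east 5 sin 63° = 4.46, north 5 cos 63° = 2.27
Leg 4 (091°, 27 mi): east 27 sin 91° = 27.00, north 27 cos 91° = -0.47
Net: 63.58 east, -23.91 north. Distance = √((63.58)² + (-23.91)²) = 67.927 mi.

67.9 mi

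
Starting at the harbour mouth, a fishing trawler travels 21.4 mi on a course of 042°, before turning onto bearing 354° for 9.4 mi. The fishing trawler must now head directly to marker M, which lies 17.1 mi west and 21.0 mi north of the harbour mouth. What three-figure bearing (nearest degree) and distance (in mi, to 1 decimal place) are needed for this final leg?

262°, 30.7 mi

Leg 1 (042°, 21.4 mi): east 21.4 sin 42° = 14.32, north 21.4 cos 42° = 15.90
Leg 2 (354°, 9.4 mi): east 9.4 sin 354° = -0.98, north 9.4 cos 354° = 9.35
Current position: (13.34, 25.25). Target: (-17.1, 21.0). Remaining: Δeast = -30.44, Δnorth = -4.25.
Bearing = atan2(-30.44, -4.25) mod 360° = 262.05°; distance = √((-30.44)² + (-4.25)²) = 30.732 mi.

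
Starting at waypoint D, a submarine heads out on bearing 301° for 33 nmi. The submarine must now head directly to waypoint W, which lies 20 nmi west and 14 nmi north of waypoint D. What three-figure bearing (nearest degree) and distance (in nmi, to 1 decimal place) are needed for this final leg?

110°, 8.8 nmi

Leg 1 (301°, 33 nmi): east 33 sin 301° = -28.29, north 33 cos 301° = 17.00
Current position: (-28.29, 17.00). Target: (-20, 14). Remaining: Δeast = 8.29, Δnorth = -3.00.
Bearing = atan2(8.29, -3.00) mod 360° = 109.88°; distance = √((8.29)² + (-3.00)²) = 8.812 nmi.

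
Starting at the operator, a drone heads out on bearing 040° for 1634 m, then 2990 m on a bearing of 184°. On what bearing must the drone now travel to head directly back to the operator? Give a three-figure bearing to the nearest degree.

334°

Leg 1 (040°, 1634 m): east 1634 sin 40° = 1050.31, north 1634 cos 40° = 1251.72
Leg 2 (184°, 2990 m): east 2990 sin 184° = -208.57, north 2990 cos 184° = -2982.72
Net displacement: 841.74 east, -1731.00 north. Direction back to start is (-841.74, 1731.00): bearing = atan2(-841.74, 1731.00) mod 360° = 334.07° ≈ 334°.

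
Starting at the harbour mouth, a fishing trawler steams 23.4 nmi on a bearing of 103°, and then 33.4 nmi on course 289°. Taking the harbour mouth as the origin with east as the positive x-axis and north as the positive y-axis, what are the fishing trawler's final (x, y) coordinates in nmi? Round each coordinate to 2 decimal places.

Leg 1 (103°, 23.4 nmi): east 23.4 sin 103° = 22.80, north 23.4 cos 103° = -5.26
Leg 2 (289°, 33.4 nmi): east 33.4 sin 289° = -31.58, north 33.4 cos 289° = 10.87
Summing: -8.78 nmi east, 5.61 nmi north → (-8.78, 5.61).

(-8.78, 5.61)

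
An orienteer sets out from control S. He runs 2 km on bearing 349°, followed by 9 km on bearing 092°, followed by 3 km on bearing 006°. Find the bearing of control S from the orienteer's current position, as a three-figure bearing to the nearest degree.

243°

Leg 1 (349°, 2 km): east 2 sin 349° = -0.38, north 2 cos 349° = 1.96
Leg 2 (092°, 9 km): east 9 sin 92° = 8.99, north 9 cos 92° = -0.31
Leg 3 (006°, 3 km): east 3 sin 6° = 0.31, north 3 cos 6° = 2.98
Net displacement: 8.93 east, 4.63 north. Direction back to start is (-8.93, -4.63): bearing = atan2(-8.93, -4.63) mod 360° = 242.57° ≈ 243°.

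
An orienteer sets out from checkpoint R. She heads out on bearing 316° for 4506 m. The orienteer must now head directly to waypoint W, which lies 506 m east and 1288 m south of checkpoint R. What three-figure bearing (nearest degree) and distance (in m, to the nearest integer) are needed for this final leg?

141°, 5808 m

Leg 1 (316°, 4506 m): east 4506 sin 316° = -3130.13, north 4506 cos 316° = 3241.35
Current position: (-3130.13, 3241.35). Target: (506, -1288). Remaining: Δeast = 3636.13, Δnorth = -4529.35.
Bearing = atan2(3636.13, -4529.35) mod 360° = 141.24°; distance = √((3636.13)² + (-4529.35)²) = 5808.306 m.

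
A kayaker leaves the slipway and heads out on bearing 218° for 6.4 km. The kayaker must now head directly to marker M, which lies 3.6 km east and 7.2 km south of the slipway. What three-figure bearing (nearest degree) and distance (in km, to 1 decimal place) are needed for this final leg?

Leg 1 (218°, 6.4 km): east 6.4 sin 218° = -3.94, north 6.4 cos 218° = -5.04
Current position: (-3.94, -5.04). Target: (3.6, -7.2). Remaining: Δeast = 7.54, Δnorth = -2.16.
Bearing = atan2(7.54, -2.16) mod 360° = 105.96°; distance = √((7.54)² + (-2.16)²) = 7.843 km.

106°, 7.8 km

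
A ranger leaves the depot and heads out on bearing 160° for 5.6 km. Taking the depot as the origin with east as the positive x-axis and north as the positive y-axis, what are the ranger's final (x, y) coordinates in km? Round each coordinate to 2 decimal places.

(1.92, -5.26)

Leg 1 (160°, 5.6 km): east 5.6 sin 160° = 1.92, north 5.6 cos 160° = -5.26
Summing: 1.92 km east, -5.26 km north → (1.92, -5.26).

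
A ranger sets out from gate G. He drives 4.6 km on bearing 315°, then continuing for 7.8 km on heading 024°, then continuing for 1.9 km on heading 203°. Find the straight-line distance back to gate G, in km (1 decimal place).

Leg 1 (315°, 4.6 km): east 4.6 sin 315° = -3.25, north 4.6 cos 315° = 3.25
Leg 2 (024°, 7.8 km): east 7.8 sin 24° = 3.17, north 7.8 cos 24° = 7.13
Leg 3 (203°, 1.9 km): east 1.9 sin 203° = -0.74, north 1.9 cos 203° = -1.75
Net: -0.82 east, 8.63 north. Distance = √((-0.82)² + (8.63)²) = 8.668 km.

8.7 km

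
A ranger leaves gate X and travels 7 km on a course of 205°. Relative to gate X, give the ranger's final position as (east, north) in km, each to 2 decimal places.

(-2.96, -6.34)

Leg 1 (205°, 7 km): east 7 sin 205° = -2.96, north 7 cos 205° = -6.34
Summing: -2.96 km east, -6.34 km north → (-2.96, -6.34).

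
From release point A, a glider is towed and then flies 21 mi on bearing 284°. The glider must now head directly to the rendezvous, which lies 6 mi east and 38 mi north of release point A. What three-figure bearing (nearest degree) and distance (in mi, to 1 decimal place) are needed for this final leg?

039°, 42.2 mi

Leg 1 (284°, 21 mi): east 21 sin 284° = -20.38, north 21 cos 284° = 5.08
Current position: (-20.38, 5.08). Target: (6, 38). Remaining: Δeast = 26.38, Δnorth = 32.92.
Bearing = atan2(26.38, 32.92) mod 360° = 38.70°; distance = √((26.38)² + (32.92)²) = 42.183 mi.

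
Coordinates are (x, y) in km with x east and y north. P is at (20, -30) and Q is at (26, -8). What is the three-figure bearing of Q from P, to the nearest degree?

015°

Δeast = 26 − 20 = 6.00; Δnorth = -8 − -30 = 22.00.
Bearing = atan2(Δeast, Δnorth) mod 360° = 15.26° ≈ 015°.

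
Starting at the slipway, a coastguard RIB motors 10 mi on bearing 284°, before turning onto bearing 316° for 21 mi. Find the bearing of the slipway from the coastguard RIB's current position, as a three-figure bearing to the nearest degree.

126°

Leg 1 (284°, 10 mi): east 10 sin 284° = -9.70, north 10 cos 284° = 2.42
Leg 2 (316°, 21 mi): east 21 sin 316° = -14.59, north 21 cos 316° = 15.11
Net displacement: -24.29 east, 17.53 north. Direction back to start is (24.29, -17.53): bearing = atan2(24.29, -17.53) mod 360° = 125.81° ≈ 126°.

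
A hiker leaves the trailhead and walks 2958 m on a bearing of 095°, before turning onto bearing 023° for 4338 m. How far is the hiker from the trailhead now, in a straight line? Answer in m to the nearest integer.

Leg 1 (095°, 2958 m): east 2958 sin 95° = 2946.74, north 2958 cos 95° = -257.81
Leg 2 (023°, 4338 m): east 4338 sin 23° = 1694.99, north 4338 cos 23° = 3993.15
Net: 4641.74 east, 3735.34 north. Distance = √((4641.74)² + (3735.34)²) = 5958.062 m.

5958 m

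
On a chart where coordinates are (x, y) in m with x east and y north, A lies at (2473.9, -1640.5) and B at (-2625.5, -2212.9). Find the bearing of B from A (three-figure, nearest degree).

Δeast = -2625.5 − 2473.9 = -5099.40; Δnorth = -2212.9 − -1640.5 = -572.40.
Bearing = atan2(Δeast, Δnorth) mod 360° = 263.60° ≈ 264°.

264°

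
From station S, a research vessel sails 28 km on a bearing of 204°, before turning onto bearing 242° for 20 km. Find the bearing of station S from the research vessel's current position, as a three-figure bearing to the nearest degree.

040°

Leg 1 (204°, 28 km): east 28 sin 204° = -11.39, north 28 cos 204° = -25.58
Leg 2 (242°, 20 km): east 20 sin 242° = -17.66, north 20 cos 242° = -9.39
Net displacement: -29.05 east, -34.97 north. Direction back to start is (29.05, 34.97): bearing = atan2(29.05, 34.97) mod 360° = 39.72° ≈ 040°.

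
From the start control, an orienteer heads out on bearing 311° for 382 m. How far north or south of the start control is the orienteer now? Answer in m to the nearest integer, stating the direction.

Leg 1 (311°, 382 m): east 382 sin 311° = -288.30, north 382 cos 311° = 250.61
Net north component: 250.61 m.

251 m north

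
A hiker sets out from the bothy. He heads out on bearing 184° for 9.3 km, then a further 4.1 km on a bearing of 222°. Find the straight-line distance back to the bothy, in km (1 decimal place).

Leg 1 (184°, 9.3 km): east 9.3 sin 184° = -0.65, north 9.3 cos 184° = -9.28
Leg 2 (222°, 4.1 km): east 4.1 sin 222° = -2.74, north 4.1 cos 222° = -3.05
Net: -3.39 east, -12.32 north. Distance = √((-3.39)² + (-12.32)²) = 12.783 km.

12.8 km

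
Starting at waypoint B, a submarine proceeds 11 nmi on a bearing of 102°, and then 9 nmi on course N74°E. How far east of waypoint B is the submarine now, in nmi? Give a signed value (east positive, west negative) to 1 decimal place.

Leg 1 (102°, 11 nmi): east 11 sin 102° = 10.76, north 11 cos 102° = -2.29
Leg 2 (N74°E, 9 nmi): east 9 sin 74° = 8.65, north 9 cos 74° = 2.48
Net east component: 19.41 nmi.

19.4 nmi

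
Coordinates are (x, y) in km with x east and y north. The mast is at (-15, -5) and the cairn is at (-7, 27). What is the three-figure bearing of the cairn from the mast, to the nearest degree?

Δeast = -7 − -15 = 8.00; Δnorth = 27 − -5 = 32.00.
Bearing = atan2(Δeast, Δnorth) mod 360° = 14.04° ≈ 014°.

014°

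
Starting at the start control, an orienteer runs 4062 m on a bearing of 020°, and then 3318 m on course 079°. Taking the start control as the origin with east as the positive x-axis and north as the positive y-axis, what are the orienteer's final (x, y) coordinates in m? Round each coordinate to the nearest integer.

(4646, 4450)

Leg 1 (020°, 4062 m): east 4062 sin 20° = 1389.29, north 4062 cos 20° = 3817.03
Leg 2 (079°, 3318 m): east 3318 sin 79° = 3257.04, north 3318 cos 79° = 633.10
Summing: 4646.32 m east, 4450.14 m north → (4646, 4450).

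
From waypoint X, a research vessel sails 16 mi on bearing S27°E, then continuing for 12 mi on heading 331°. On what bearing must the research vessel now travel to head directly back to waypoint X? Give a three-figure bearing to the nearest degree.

Leg 1 (S27°E, 16 mi): east 16 sin 153° = 7.26, north 16 cos 153° = -14.26
Leg 2 (331°, 12 mi): east 12 sin 331° = -5.82, north 12 cos 331° = 10.50
Net displacement: 1.45 east, -3.76 north. Direction back to start is (-1.45, 3.76): bearing = atan2(-1.45, 3.76) mod 360° = 338.97° ≈ 339°.

339°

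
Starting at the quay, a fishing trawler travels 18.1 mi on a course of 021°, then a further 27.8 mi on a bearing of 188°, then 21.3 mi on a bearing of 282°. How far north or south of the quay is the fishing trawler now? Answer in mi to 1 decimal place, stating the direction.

Leg 1 (021°, 18.1 mi): east 18.1 sin 21° = 6.49, north 18.1 cos 21° = 16.90
Leg 2 (188°, 27.8 mi): east 27.8 sin 188° = -3.87, north 27.8 cos 188° = -27.53
Leg 3 (282°, 21.3 mi): east 21.3 sin 282° = -20.83, north 21.3 cos 282° = 4.43
Net north component: -6.20 mi.

6.2 mi south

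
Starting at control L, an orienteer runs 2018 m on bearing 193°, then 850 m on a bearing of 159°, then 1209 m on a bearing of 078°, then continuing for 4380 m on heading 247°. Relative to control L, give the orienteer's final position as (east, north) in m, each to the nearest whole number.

(-2999, -4220)

Leg 1 (193°, 2018 m): east 2018 sin 193° = -453.95, north 2018 cos 193° = -1966.28
Leg 2 (159°, 850 m): east 850 sin 159° = 304.61, north 850 cos 159° = -793.54
Leg 3 (078°, 1209 m): east 1209 sin 78° = 1182.58, north 1209 cos 78° = 251.37
Leg 4 (247°, 4380 m): east 4380 sin 247° = -4031.81, north 4380 cos 247° = -1711.40
Summing: -2998.57 m east, -4219.86 m north → (-2999, -4220).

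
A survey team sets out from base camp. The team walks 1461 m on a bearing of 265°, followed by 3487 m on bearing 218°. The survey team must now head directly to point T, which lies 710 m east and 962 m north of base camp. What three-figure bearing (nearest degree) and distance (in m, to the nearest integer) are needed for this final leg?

048°, 5772 m

Leg 1 (265°, 1461 m): east 1461 sin 265° = -1455.44, north 1461 cos 265° = -127.33
Leg 2 (218°, 3487 m): east 3487 sin 218° = -2146.81, north 3487 cos 218° = -2747.79
Current position: (-3602.25, -2875.13). Target: (710, 962). Remaining: Δeast = 4312.25, Δnorth = 3837.13.
Bearing = atan2(4312.25, 3837.13) mod 360° = 48.34°; distance = √((4312.25)² + (3837.13)²) = 5772.267 m.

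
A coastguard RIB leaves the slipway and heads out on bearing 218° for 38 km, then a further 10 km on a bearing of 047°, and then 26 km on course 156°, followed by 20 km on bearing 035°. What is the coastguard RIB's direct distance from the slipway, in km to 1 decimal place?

31.1 km

Leg 1 (218°, 38 km): east 38 sin 218° = -23.40, north 38 cos 218° = -29.94
Leg 2 (047°, 10 km): east 10 sin 47° = 7.31, north 10 cos 47° = 6.82
Leg 3 (156°, 26 km): east 26 sin 156° = 10.58, north 26 cos 156° = -23.75
Leg 4 (035°, 20 km): east 20 sin 35° = 11.47, north 20 cos 35° = 16.38
Net: 5.97 east, -30.49 north. Distance = √((5.97)² + (-30.49)²) = 31.072 km.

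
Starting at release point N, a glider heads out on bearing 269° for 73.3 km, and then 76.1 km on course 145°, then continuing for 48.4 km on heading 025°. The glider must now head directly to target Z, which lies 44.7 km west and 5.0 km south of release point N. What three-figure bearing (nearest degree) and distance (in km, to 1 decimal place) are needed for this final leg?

Leg 1 (269°, 73.3 km): east 73.3 sin 269° = -73.29, north 73.3 cos 269° = -1.28
Leg 2 (145°, 76.1 km): east 76.1 sin 145° = 43.65, north 76.1 cos 145° = -62.34
Leg 3 (025°, 48.4 km): east 48.4 sin 25° = 20.45, north 48.4 cos 25° = 43.87
Current position: (-9.18, -19.75). Target: (-44.7, -5.0). Remaining: Δeast = -35.52, Δnorth = 14.75.
Bearing = atan2(-35.52, 14.75) mod 360° = 292.56°; distance = √((-35.52)² + (14.75)²) = 38.457 km.

293°, 38.5 km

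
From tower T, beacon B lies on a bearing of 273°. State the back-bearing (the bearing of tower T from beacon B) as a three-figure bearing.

093°

Back-bearing = 273° − 180° = 093°.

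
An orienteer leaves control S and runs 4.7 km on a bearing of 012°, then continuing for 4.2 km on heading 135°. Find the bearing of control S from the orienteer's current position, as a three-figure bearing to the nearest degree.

Leg 1 (012°, 4.7 km): east 4.7 sin 12° = 0.98, north 4.7 cos 12° = 4.60
Leg 2 (135°, 4.2 km): east 4.2 sin 135° = 2.97, north 4.2 cos 135° = -2.97
Net displacement: 3.95 east, 1.63 north. Direction back to start is (-3.95, -1.63): bearing = atan2(-3.95, -1.63) mod 360° = 247.59° ≈ 248°.

248°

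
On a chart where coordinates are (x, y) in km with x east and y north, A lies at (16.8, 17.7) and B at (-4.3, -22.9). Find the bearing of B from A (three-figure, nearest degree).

207°

Δeast = -4.3 − 16.8 = -21.10; Δnorth = -22.9 − 17.7 = -40.60.
Bearing = atan2(Δeast, Δnorth) mod 360° = 207.46° ≈ 207°.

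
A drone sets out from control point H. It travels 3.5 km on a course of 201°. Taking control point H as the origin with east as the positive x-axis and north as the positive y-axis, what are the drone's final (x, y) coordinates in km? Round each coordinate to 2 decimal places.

(-1.25, -3.27)

Leg 1 (201°, 3.5 km): east 3.5 sin 201° = -1.25, north 3.5 cos 201° = -3.27
Summing: -1.25 km east, -3.27 km north → (-1.25, -3.27).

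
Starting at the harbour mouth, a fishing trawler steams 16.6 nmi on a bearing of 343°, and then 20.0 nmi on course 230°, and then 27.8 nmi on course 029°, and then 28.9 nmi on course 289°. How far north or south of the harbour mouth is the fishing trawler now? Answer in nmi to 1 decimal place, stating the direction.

Leg 1 (343°, 16.6 nmi): east 16.6 sin 343° = -4.85, north 16.6 cos 343° = 15.87
Leg 2 (230°, 20.0 nmi): east 20.0 sin 230° = -15.32, north 20.0 cos 230° = -12.86
Leg 3 (029°, 27.8 nmi): east 27.8 sin 29° = 13.48, north 27.8 cos 29° = 24.31
Leg 4 (289°, 28.9 nmi): east 28.9 sin 289° = -27.33, north 28.9 cos 289° = 9.41
Net north component: 36.74 nmi.

36.7 nmi north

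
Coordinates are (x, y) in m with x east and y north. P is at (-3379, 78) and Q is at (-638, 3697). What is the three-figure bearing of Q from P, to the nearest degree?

037°

Δeast = -638 − -3379 = 2741.00; Δnorth = 3697 − 78 = 3619.00.
Bearing = atan2(Δeast, Δnorth) mod 360° = 37.14° ≈ 037°.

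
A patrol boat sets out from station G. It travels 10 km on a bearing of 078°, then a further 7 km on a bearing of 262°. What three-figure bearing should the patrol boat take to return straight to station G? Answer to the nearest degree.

Leg 1 (078°, 10 km): east 10 sin 78° = 9.78, north 10 cos 78° = 2.08
Leg 2 (262°, 7 km): east 7 sin 262° = -6.93, north 7 cos 262° = -0.97
Net displacement: 2.85 east, 1.10 north. Direction back to start is (-2.85, -1.10): bearing = atan2(-2.85, -1.10) mod 360° = 248.81° ≈ 249°.

249°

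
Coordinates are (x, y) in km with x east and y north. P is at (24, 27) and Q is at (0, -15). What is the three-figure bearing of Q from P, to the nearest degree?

210°

Δeast = 0 − 24 = -24.00; Δnorth = -15 − 27 = -42.00.
Bearing = atan2(Δeast, Δnorth) mod 360° = 209.74° ≈ 210°.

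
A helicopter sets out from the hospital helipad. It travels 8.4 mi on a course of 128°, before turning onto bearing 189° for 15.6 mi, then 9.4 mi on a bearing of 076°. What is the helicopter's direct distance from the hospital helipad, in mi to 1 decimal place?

22.6 mi

Leg 1 (128°, 8.4 mi): east 8.4 sin 128° = 6.62, north 8.4 cos 128° = -5.17
Leg 2 (189°, 15.6 mi): east 15.6 sin 189° = -2.44, north 15.6 cos 189° = -15.41
Leg 3 (076°, 9.4 mi): east 9.4 sin 76° = 9.12, north 9.4 cos 76° = 2.27
Net: 13.30 east, -18.31 north. Distance = √((13.30)² + (-18.31)²) = 22.627 mi.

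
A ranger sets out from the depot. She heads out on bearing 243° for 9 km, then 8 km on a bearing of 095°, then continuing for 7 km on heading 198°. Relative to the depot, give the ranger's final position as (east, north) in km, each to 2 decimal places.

Leg 1 (243°, 9 km): east 9 sin 243° = -8.02, north 9 cos 243° = -4.09
Leg 2 (095°, 8 km): east 8 sin 95° = 7.97, north 8 cos 95° = -0.70
Leg 3 (198°, 7 km): east 7 sin 198° = -2.16, north 7 cos 198° = -6.66
Summing: -2.21 km east, -11.44 km north → (-2.21, -11.44).

(-2.21, -11.44)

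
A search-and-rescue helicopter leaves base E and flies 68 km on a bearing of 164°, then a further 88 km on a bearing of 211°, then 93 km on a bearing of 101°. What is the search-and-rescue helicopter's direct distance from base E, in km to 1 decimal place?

171.2 km

Leg 1 (164°, 68 km): east 68 sin 164° = 18.74, north 68 cos 164° = -65.37
Leg 2 (211°, 88 km): east 88 sin 211° = -45.32, north 88 cos 211° = -75.43
Leg 3 (101°, 93 km): east 93 sin 101° = 91.29, north 93 cos 101° = -17.75
Net: 64.71 east, -158.54 north. Distance = √((64.71)² + (-158.54)²) = 171.240 km.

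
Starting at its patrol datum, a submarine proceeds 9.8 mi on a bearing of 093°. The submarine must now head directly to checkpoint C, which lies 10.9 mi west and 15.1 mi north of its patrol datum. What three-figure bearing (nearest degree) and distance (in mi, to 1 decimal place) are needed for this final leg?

307°, 25.9 mi

Leg 1 (093°, 9.8 mi): east 9.8 sin 93° = 9.79, north 9.8 cos 93° = -0.51
Current position: (9.79, -0.51). Target: (-10.9, 15.1). Remaining: Δeast = -20.69, Δnorth = 15.61.
Bearing = atan2(-20.69, 15.61) mod 360° = 307.04°; distance = √((-20.69)² + (15.61)²) = 25.917 mi.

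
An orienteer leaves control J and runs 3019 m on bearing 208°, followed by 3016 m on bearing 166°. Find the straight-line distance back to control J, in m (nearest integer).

5634 m

Leg 1 (208°, 3019 m): east 3019 sin 208° = -1417.33, north 3019 cos 208° = -2665.62
Leg 2 (166°, 3016 m): east 3016 sin 166° = 729.64, north 3016 cos 166° = -2926.41
Net: -687.70 east, -5592.03 north. Distance = √((-687.70)² + (-5592.03)²) = 5634.158 m.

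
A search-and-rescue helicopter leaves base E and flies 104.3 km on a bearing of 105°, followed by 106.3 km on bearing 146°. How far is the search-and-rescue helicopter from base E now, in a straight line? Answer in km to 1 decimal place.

197.3 km

Leg 1 (105°, 104.3 km): east 104.3 sin 105° = 100.75, north 104.3 cos 105° = -26.99
Leg 2 (146°, 106.3 km): east 106.3 sin 146° = 59.44, north 106.3 cos 146° = -88.13
Net: 160.19 east, -115.12 north. Distance = √((160.19)² + (-115.12)²) = 197.264 km.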